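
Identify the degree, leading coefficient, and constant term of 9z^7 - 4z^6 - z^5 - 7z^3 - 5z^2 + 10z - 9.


Highest power of z is 7, with coefficient 9. Constant term is -9.
Degree = 7, leading coefficient = 9, constant term = -9


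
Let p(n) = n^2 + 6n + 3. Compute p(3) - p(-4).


p(3) = 30
p(-4) = -5
p(3) - p(-4) = 30 + 5 = 35


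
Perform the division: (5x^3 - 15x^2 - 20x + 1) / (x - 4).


(5x^3 - 15x^2 - 20x + 1) / (x - 4)
Step 1: 5x^2 * (x - 4) = 5x^3 - 20x^2; subtract.
Step 2: 5x * (x - 4) = 5x^2 - 20x; subtract.
Step 3: 0 * (x - 4) = 0; subtract.
Quotient: 5x^2 + 5x, Remainder: 1


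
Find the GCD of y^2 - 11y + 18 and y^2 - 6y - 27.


Factor each:
  y^2 - 11y + 18 = (y - 9)(y - 2)
  y^2 - 6y - 27 = (y - 9)(y + 3)
Common monic factor: y - 9


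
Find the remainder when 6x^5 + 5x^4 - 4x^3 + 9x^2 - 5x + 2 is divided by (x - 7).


By the Remainder Theorem, the remainder equals p(7):
  6*(7)^5 = 100842
  5*(7)^4 = 12005
  -4*(7)^3 = -1372
  9*(7)^2 = 441
  -5*(7)^1 = -35
  constant: 2
Sum: 100842 + 12005 - 1372 + 441 - 35 + 2 = 111883


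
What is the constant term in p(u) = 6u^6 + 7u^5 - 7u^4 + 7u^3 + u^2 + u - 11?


Read off the constant term: -11


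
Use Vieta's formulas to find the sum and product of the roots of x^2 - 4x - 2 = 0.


For ax^2+bx+c=0: sum = -b/a, product = c/a.
a=1, b=-4, c=-2
Sum = -(-4)/1 = 4
Product = (-2)/1 = -2


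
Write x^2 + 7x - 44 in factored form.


Roots satisfy r1 + r2 = -b/a = -7 and r1*r2 = c/a = -44.
So r1 = -11, r2 = 4.
x^2 + 7x - 44 = (x - r1)(x - r2) = (x + 11)(x - 4)


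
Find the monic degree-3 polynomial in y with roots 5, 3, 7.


p(y) = (y - 5)(y - 3)(y - 7)
Expand: y^3 - 15y^2 + 71y - 105


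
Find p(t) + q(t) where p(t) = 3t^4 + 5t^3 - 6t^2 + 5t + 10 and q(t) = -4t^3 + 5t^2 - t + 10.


Align terms by degree and add:
  3t^4 + 5t^3 - 6t^2 + 5t + 10
  -4t^3 + 5t^2 - t + 10
= 3t^4 + t^3 - t^2 + 4t + 20


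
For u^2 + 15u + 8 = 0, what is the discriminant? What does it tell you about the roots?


D = b^2 - 4ac = (15)^2 - 4(1)(8) = 225 - 32 = 193
Since D > 0: two distinct irrational roots


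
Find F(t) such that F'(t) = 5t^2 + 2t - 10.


Reverse power rule on each term:
  ∫ 5t^2 dt = (5/3)t^3
  ∫ 2t dt = t^2
  ∫ -10 dt = -10t
F(t) = (5/3)t^3 + t^2 - 10t + C


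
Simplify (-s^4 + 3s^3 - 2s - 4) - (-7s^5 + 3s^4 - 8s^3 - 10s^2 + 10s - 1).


Distribute the minus sign:
  (-s^4 + 3s^3 - 2s - 4)
- (-7s^5 + 3s^4 - 8s^3 - 10s^2 + 10s - 1)
Negate second polynomial: 7s^5 - 3s^4 + 8s^3 + 10s^2 - 10s + 1
Add: 7s^5 - 4s^4 + 11s^3 + 10s^2 - 12s - 3


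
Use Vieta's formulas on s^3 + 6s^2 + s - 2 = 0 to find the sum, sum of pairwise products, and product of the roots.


Monic cubic s^3+bs^2+cs+d=0: sum=-b, pairwise sum=c, product=-d.
b=6, c=1, d=-2
r1+r2+r3 = -6
r1r2+r1r3+r2r3 = 1
r1r2r3 = 2


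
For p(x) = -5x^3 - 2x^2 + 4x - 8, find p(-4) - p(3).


p(-4) = 264
p(3) = -149
p(-4) - p(3) = 264 + 149 = 413


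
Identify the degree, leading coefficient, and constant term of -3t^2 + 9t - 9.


Highest power of t is 2, with coefficient -3. Constant term is -9.
Degree = 2, leading coefficient = -3, constant term = -9


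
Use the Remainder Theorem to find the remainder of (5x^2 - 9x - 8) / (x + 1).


By the Remainder Theorem, the remainder equals p(-1):
  5*(-1)^2 = 5
  -9*(-1)^1 = 9
  constant: -8
Sum: 5 + 9 - 8 = 6


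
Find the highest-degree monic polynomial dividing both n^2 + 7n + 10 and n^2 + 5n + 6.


Factor each:
  n^2 + 7n + 10 = (n + 2)(n + 5)
  n^2 + 5n + 6 = (n + 2)(n + 3)
Common monic factor: n + 2


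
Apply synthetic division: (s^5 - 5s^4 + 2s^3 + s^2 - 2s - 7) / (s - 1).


Synthetic division with c = 1. Coefficients: 1, -5, 2, 1, -2, -7
Bring down 1.
  1 * 1 = 1; 1 - 5 = -4
  -4 * 1 = -4; -4 + 2 = -2
  -2 * 1 = -2; -2 + 1 = -1
  -1 * 1 = -1; -1 - 2 = -3
  -3 * 1 = -3; -3 - 7 = -10
Quotient: s^4 - 4s^3 - 2s^2 - s - 3, Remainder: -10


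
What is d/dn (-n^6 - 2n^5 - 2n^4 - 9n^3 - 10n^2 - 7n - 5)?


Apply the power rule term by term:
  d/dn(-n^6) = -6n^5
  d/dn(-2n^5) = -10n^4
  d/dn(-2n^4) = -8n^3
  d/dn(-9n^3) = -27n^2
  d/dn(-10n^2) = -20n
  d/dn(-7n) = -7
  d/dn(-5) = 0
p'(n) = -6n^5 - 10n^4 - 8n^3 - 27n^2 - 20n - 7


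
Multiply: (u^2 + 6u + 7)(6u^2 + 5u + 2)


Distribute each term of the first polynomial:
  (u^2)(6u^2 + 5u + 2) = 6u^4 + 5u^3 + 2u^2
  (6u)(6u^2 + 5u + 2) = 36u^3 + 30u^2 + 12u
  (7)(6u^2 + 5u + 2) = 42u^2 + 35u + 14
Sum: 6u^4 + 41u^3 + 74u^2 + 47u + 14


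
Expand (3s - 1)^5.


Expand (3s - 1)^5 by repeated multiplication:
  (3s - 1)^2 = 9s^2 - 6s + 1
  (3s - 1)^3 = 27s^3 - 27s^2 + 9s - 1
  (3s - 1)^4 = 81s^4 - 108s^3 + 54s^2 - 12s + 1
= 243s^5 - 405s^4 + 270s^3 - 90s^2 + 15s - 1


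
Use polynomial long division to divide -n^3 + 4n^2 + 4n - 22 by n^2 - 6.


(-n^3 + 4n^2 + 4n - 22) / (n^2 - 6)
Step 1: -n * (n^2 - 6) = -n^3 + 6n; subtract.
Step 2: 4 * (n^2 - 6) = 4n^2 - 24; subtract.
Quotient: -n + 4, Remainder: -2n + 2


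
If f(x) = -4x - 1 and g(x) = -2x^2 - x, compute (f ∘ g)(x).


Substitute g(x) into f:
f(g(x)) = -4*(-2x^2 - x) + (-1)
Expand and combine: 8x^2 + 4x - 1


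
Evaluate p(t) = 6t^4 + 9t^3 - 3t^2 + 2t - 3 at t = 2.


Using direct substitution:
  6 * (2)^4 = 96
  9 * (2)^3 = 72
  -3 * (2)^2 = -12
  2 * (2)^1 = 4
  constant: -3
Sum = 96 + 72 - 12 + 4 - 3 = 157


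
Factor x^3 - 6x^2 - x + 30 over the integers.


Try integer roots (divisors of 30). x=5: p(5)=0.
Divide out (x - 5): quotient is x^2 - x - 6.
Factor the quadratic: (x + 2)(x - 3)
Result: (x - 5)(x + 2)(x - 3)


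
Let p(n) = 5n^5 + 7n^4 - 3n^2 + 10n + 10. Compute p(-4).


Using direct substitution:
  5 * (-4)^5 = -5120
  7 * (-4)^4 = 1792
  0 * (-4)^3 = 0
  -3 * (-4)^2 = -48
  10 * (-4)^1 = -40
  constant: 10
Sum = -5120 + 1792 + 0 - 48 - 40 + 10 = -3406


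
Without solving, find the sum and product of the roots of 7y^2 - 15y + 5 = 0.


For ay^2+by+c=0: sum = -b/a, product = c/a.
a=7, b=-15, c=5
Sum = -(-15)/7 = 15/7
Product = (5)/7 = 5/7


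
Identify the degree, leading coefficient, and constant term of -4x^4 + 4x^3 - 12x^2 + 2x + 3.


Highest power of x is 4, with coefficient -4. Constant term is 3.
Degree = 4, leading coefficient = -4, constant term = 3


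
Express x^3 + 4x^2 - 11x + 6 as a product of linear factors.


Try integer roots (divisors of 6). x=1: p(1)=0.
Divide out (x - 1): quotient is x^2 + 5x - 6.
Factor the quadratic: (x + 6)(x - 1)
Result: (x - 1)(x + 6)(x - 1)


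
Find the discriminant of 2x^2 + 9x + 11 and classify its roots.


D = b^2 - 4ac = (9)^2 - 4(2)(11) = 81 - 88 = -7
Since D < 0: two complex conjugate roots (no real roots)


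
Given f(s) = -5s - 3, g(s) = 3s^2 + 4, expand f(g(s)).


Substitute g(s) into f:
f(g(s)) = -5*(3s^2 + 4) + (-3)
Expand and combine: -15s^2 - 23


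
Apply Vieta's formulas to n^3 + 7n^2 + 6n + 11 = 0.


Monic cubic n^3+bn^2+cn+d=0: sum=-b, pairwise sum=c, product=-d.
b=7, c=6, d=11
r1+r2+r3 = -7
r1r2+r1r3+r2r3 = 6
r1r2r3 = -11


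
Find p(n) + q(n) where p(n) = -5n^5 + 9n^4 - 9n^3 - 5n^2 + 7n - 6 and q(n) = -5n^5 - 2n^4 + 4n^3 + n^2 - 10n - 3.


Align terms by degree and add:
  -5n^5 + 9n^4 - 9n^3 - 5n^2 + 7n - 6
  -5n^5 - 2n^4 + 4n^3 + n^2 - 10n - 3
= -10n^5 + 7n^4 - 5n^3 - 4n^2 - 3n - 9


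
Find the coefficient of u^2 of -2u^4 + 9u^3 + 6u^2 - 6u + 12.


Read off the coefficient of u^2: 6


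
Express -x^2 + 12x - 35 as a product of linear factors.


Roots satisfy r1 + r2 = -b/a = 12 and r1*r2 = c/a = 35.
So r1 = 7, r2 = 5.
-x^2 + 12x - 35 = -(x - r1)(x - r2) = -(x - 7)(x - 5)


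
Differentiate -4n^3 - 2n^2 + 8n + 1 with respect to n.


Apply the power rule term by term:
  d/dn(-4n^3) = -12n^2
  d/dn(-2n^2) = -4n
  d/dn(8n) = 8
  d/dn(1) = 0
p'(n) = -12n^2 - 4n + 8


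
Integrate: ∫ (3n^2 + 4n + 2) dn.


Reverse power rule on each term:
  ∫ 3n^2 dn = n^3
  ∫ 4n dn = 2n^2
  ∫ 2 dn = 2n
F(n) = n^3 + 2n^2 + 2n + C


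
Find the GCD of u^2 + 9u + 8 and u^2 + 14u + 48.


Factor each:
  u^2 + 9u + 8 = (u + 8)(u + 1)
  u^2 + 14u + 48 = (u + 8)(u + 6)
Common monic factor: u + 8


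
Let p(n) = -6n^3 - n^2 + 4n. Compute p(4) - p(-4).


p(4) = -384
p(-4) = 352
p(4) - p(-4) = -384 - 352 = -736


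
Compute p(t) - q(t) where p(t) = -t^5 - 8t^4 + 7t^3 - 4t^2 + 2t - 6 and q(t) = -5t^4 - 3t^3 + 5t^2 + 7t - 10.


Distribute the minus sign:
  (-t^5 - 8t^4 + 7t^3 - 4t^2 + 2t - 6)
- (-5t^4 - 3t^3 + 5t^2 + 7t - 10)
Negate second polynomial: 5t^4 + 3t^3 - 5t^2 - 7t + 10
Add: -t^5 - 3t^4 + 10t^3 - 9t^2 - 5t + 4


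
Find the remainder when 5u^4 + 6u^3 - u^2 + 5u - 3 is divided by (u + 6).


By the Remainder Theorem, the remainder equals p(-6):
  5*(-6)^4 = 6480
  6*(-6)^3 = -1296
  -1*(-6)^2 = -36
  5*(-6)^1 = -30
  constant: -3
Sum: 6480 - 1296 - 36 - 30 - 3 = 5115


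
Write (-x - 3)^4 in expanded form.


Expand (-x - 3)^4 by repeated multiplication:
  (-x - 3)^2 = x^2 + 6x + 9
  (-x - 3)^3 = -x^3 - 9x^2 - 27x - 27
= x^4 + 12x^3 + 54x^2 + 108x + 81


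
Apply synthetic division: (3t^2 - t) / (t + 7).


Synthetic division with c = -7. Coefficients: 3, -1, 0
Bring down 3.
  3 * -7 = -21; -21 - 1 = -22
  -22 * -7 = 154; 154 + 0 = 154
Quotient: 3t - 22, Remainder: 154


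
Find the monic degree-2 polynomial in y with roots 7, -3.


p(y) = (y - 7)(y + 3)
Expand: y^2 - 4y - 21


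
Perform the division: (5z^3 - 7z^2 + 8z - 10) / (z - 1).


(5z^3 - 7z^2 + 8z - 10) / (z - 1)
Step 1: 5z^2 * (z - 1) = 5z^3 - 5z^2; subtract.
Step 2: -2z * (z - 1) = -2z^2 + 2z; subtract.
Step 3: 6 * (z - 1) = 6z - 6; subtract.
Quotient: 5z^2 - 2z + 6, Remainder: -4


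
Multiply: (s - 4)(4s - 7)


Distribute each term of the first polynomial:
  (s)(4s - 7) = 4s^2 - 7s
  (-4)(4s - 7) = -16s + 28
Sum: 4s^2 - 23s + 28


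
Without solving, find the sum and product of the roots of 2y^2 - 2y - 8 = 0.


For ay^2+by+c=0: sum = -b/a, product = c/a.
a=2, b=-2, c=-8
Sum = -(-2)/2 = 1
Product = (-8)/2 = -4


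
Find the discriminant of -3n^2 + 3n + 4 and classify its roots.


D = b^2 - 4ac = (3)^2 - 4(-3)(4) = 9 + 48 = 57
Since D > 0: two distinct irrational roots


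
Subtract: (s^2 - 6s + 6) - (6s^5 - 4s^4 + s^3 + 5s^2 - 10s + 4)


Distribute the minus sign:
  (s^2 - 6s + 6)
- (6s^5 - 4s^4 + s^3 + 5s^2 - 10s + 4)
Negate second polynomial: -6s^5 + 4s^4 - s^3 - 5s^2 + 10s - 4
Add: -6s^5 + 4s^4 - s^3 - 4s^2 + 4s + 2


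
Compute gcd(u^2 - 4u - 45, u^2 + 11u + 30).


Factor each:
  u^2 - 4u - 45 = (u + 5)(u - 9)
  u^2 + 11u + 30 = (u + 5)(u + 6)
Common monic factor: u + 5


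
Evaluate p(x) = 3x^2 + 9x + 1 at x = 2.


Using direct substitution:
  3 * (2)^2 = 12
  9 * (2)^1 = 18
  constant: 1
Sum = 12 + 18 + 1 = 31


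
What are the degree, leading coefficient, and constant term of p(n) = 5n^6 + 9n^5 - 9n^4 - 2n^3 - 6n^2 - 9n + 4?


Highest power of n is 6, with coefficient 5. Constant term is 4.
Degree = 6, leading coefficient = 5, constant term = 4


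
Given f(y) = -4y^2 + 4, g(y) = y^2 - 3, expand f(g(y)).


Substitute g(y) into f:
f(g(y)) = -4*(y^2 - 3)^2 + 4
(y^2 - 3)^2 = y^4 - 6y^2 + 9
Expand and combine: -4y^4 + 24y^2 - 32


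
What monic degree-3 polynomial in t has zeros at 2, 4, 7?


p(t) = (t - 2)(t - 4)(t - 7)
Expand: t^3 - 13t^2 + 50t - 56


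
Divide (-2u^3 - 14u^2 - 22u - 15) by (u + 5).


(-2u^3 - 14u^2 - 22u - 15) / (u + 5)
Step 1: -2u^2 * (u + 5) = -2u^3 - 10u^2; subtract.
Step 2: -4u * (u + 5) = -4u^2 - 20u; subtract.
Step 3: -2 * (u + 5) = -2u - 10; subtract.
Quotient: -2u^2 - 4u - 2, Remainder: -5


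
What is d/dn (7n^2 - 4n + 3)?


Apply the power rule term by term:
  d/dn(7n^2) = 14n
  d/dn(-4n) = -4
  d/dn(3) = 0
p'(n) = 14n - 4


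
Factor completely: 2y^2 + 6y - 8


Roots satisfy r1 + r2 = -b/a = -3 and r1*r2 = c/a = -4.
So r1 = -4, r2 = 1.
2y^2 + 6y - 8 = 2(y - r1)(y - r2) = 2(y + 4)(y - 1)


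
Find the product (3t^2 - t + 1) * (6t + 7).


Distribute each term of the first polynomial:
  (3t^2)(6t + 7) = 18t^3 + 21t^2
  (-t)(6t + 7) = -6t^2 - 7t
  (1)(6t + 7) = 6t + 7
Sum: 18t^3 + 15t^2 - t + 7


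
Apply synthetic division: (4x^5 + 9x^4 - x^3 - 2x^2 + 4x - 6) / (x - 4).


Synthetic division with c = 4. Coefficients: 4, 9, -1, -2, 4, -6
Bring down 4.
  4 * 4 = 16; 16 + 9 = 25
  25 * 4 = 100; 100 - 1 = 99
  99 * 4 = 396; 396 - 2 = 394
  394 * 4 = 1576; 1576 + 4 = 1580
  1580 * 4 = 6320; 6320 - 6 = 6314
Quotient: 4x^4 + 25x^3 + 99x^2 + 394x + 1580, Remainder: 6314


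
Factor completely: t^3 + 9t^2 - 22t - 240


Try integer roots (divisors of -240). t=-8: p(-8)=0.
Divide out (t + 8): quotient is t^2 + t - 30.
Factor the quadratic: (t - 5)(t + 6)
Result: (t + 8)(t - 5)(t + 6)


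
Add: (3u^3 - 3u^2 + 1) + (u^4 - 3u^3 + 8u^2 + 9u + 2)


Align terms by degree and add:
  3u^3 - 3u^2 + 1
+ u^4 - 3u^3 + 8u^2 + 9u + 2
= u^4 + 5u^2 + 9u + 3


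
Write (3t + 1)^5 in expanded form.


Expand (3t + 1)^5 by repeated multiplication:
  (3t + 1)^2 = 9t^2 + 6t + 1
  (3t + 1)^3 = 27t^3 + 27t^2 + 9t + 1
  (3t + 1)^4 = 81t^4 + 108t^3 + 54t^2 + 12t + 1
= 243t^5 + 405t^4 + 270t^3 + 90t^2 + 15t + 1


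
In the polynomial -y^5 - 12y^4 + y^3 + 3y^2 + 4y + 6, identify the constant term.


Read off the constant term: 6


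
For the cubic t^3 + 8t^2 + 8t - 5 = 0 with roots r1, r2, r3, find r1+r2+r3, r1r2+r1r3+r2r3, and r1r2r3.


Monic cubic t^3+bt^2+ct+d=0: sum=-b, pairwise sum=c, product=-d.
b=8, c=8, d=-5
r1+r2+r3 = -8
r1r2+r1r3+r2r3 = 8
r1r2r3 = 5


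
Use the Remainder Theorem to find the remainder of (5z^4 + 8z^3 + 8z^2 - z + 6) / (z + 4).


By the Remainder Theorem, the remainder equals p(-4):
  5*(-4)^4 = 1280
  8*(-4)^3 = -512
  8*(-4)^2 = 128
  -1*(-4)^1 = 4
  constant: 6
Sum: 1280 - 512 + 128 + 4 + 6 = 906


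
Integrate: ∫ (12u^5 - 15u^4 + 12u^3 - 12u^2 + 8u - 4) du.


Reverse power rule on each term:
  ∫ 12u^5 du = 2u^6
  ∫ -15u^4 du = -3u^5
  ∫ 12u^3 du = 3u^4
  ∫ -12u^2 du = -4u^3
  ∫ 8u du = 4u^2
  ∫ -4 du = -4u
F(u) = 2u^6 - 3u^5 + 3u^4 - 4u^3 + 4u^2 - 4u + C


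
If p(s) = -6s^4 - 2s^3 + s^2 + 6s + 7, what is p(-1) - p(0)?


p(-1) = -2
p(0) = 7
p(-1) - p(0) = -2 - 7 = -9


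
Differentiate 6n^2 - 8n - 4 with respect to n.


Apply the power rule term by term:
  d/dn(6n^2) = 12n
  d/dn(-8n) = -8
  d/dn(-4) = 0
p'(n) = 12n - 8


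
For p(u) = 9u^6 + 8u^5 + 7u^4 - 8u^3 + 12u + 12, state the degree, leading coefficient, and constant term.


Highest power of u is 6, with coefficient 9. Constant term is 12.
Degree = 6, leading coefficient = 9, constant term = 12


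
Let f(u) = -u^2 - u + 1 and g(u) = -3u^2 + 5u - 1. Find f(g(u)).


Substitute g(u) into f:
f(g(u)) = -1*(-3u^2 + 5u - 1)^2 + (-1)*(-3u^2 + 5u - 1) + 1
(-3u^2 + 5u - 1)^2 = 9u^4 - 30u^3 + 31u^2 - 10u + 1
Expand and combine: -9u^4 + 30u^3 - 28u^2 + 5u + 1


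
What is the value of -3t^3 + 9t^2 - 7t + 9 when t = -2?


Using direct substitution:
  -3 * (-2)^3 = 24
  9 * (-2)^2 = 36
  -7 * (-2)^1 = 14
  constant: 9
Sum = 24 + 36 + 14 + 9 = 83


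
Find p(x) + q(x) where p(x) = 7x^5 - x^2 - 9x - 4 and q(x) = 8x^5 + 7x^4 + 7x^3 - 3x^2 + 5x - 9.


Align terms by degree and add:
  7x^5 - x^2 - 9x - 4
+ 8x^5 + 7x^4 + 7x^3 - 3x^2 + 5x - 9
= 15x^5 + 7x^4 + 7x^3 - 4x^2 - 4x - 13


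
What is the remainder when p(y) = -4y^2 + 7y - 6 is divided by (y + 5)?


By the Remainder Theorem, the remainder equals p(-5):
  -4*(-5)^2 = -100
  7*(-5)^1 = -35
  constant: -6
Sum: -100 - 35 - 6 = -141


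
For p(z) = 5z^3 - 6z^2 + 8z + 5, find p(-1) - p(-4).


p(-1) = -14
p(-4) = -443
p(-1) - p(-4) = -14 + 443 = 429


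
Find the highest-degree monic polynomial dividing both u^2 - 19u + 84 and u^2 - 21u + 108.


Factor each:
  u^2 - 19u + 84 = (u - 12)(u - 7)
  u^2 - 21u + 108 = (u - 12)(u - 9)
Common monic factor: u - 12


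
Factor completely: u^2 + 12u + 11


Roots satisfy r1 + r2 = -b/a = -12 and r1*r2 = c/a = 11.
So r1 = -11, r2 = -1.
u^2 + 12u + 11 = (u - r1)(u - r2) = (u + 11)(u + 1)


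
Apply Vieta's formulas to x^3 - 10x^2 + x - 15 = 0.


Monic cubic x^3+bx^2+cx+d=0: sum=-b, pairwise sum=c, product=-d.
b=-10, c=1, d=-15
r1+r2+r3 = 10
r1r2+r1r3+r2r3 = 1
r1r2r3 = 15


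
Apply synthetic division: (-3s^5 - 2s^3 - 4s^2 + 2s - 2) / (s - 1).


Synthetic division with c = 1. Coefficients: -3, 0, -2, -4, 2, -2
Bring down -3.
  -3 * 1 = -3; -3 + 0 = -3
  -3 * 1 = -3; -3 - 2 = -5
  -5 * 1 = -5; -5 - 4 = -9
  -9 * 1 = -9; -9 + 2 = -7
  -7 * 1 = -7; -7 - 2 = -9
Quotient: -3s^4 - 3s^3 - 5s^2 - 9s - 7, Remainder: -9


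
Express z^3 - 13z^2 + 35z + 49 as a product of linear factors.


Try integer roots (divisors of 49). z=7: p(7)=0.
Divide out (z - 7): quotient is z^2 - 6z - 7.
Factor the quadratic: (z - 7)(z + 1)
Result: (z - 7)(z - 7)(z + 1)


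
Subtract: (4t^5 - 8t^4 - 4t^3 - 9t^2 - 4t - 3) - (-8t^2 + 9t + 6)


Distribute the minus sign:
  (4t^5 - 8t^4 - 4t^3 - 9t^2 - 4t - 3)
- (-8t^2 + 9t + 6)
Negate second polynomial: 8t^2 - 9t - 6
Add: 4t^5 - 8t^4 - 4t^3 - t^2 - 13t - 9


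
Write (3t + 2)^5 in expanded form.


Expand (3t + 2)^5 by repeated multiplication:
  (3t + 2)^2 = 9t^2 + 12t + 4
  (3t + 2)^3 = 27t^3 + 54t^2 + 36t + 8
  (3t + 2)^4 = 81t^4 + 216t^3 + 216t^2 + 96t + 16
= 243t^5 + 810t^4 + 1080t^3 + 720t^2 + 240t + 32


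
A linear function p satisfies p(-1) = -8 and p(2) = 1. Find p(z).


p(z) = mz + b. Using p(-1)=-8, p(2)=1:
m = (-8 - 1)/(-1 - 2) = -9/-3 = 3
b = -8 - m*(-1) = -8 + 3 = -5
p(z) = 3z - 5


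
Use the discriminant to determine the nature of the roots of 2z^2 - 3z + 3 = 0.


D = b^2 - 4ac = (-3)^2 - 4(2)(3) = 9 - 24 = -15
Since D < 0: two complex conjugate roots (no real roots)


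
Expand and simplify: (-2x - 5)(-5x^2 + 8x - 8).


Distribute each term of the first polynomial:
  (-2x)(-5x^2 + 8x - 8) = 10x^3 - 16x^2 + 16x
  (-5)(-5x^2 + 8x - 8) = 25x^2 - 40x + 40
Sum: 10x^3 + 9x^2 - 24x + 40


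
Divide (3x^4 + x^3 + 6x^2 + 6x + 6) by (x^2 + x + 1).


(3x^4 + x^3 + 6x^2 + 6x + 6) / (x^2 + x + 1)
Step 1: 3x^2 * (x^2 + x + 1) = 3x^4 + 3x^3 + 3x^2; subtract.
Step 2: -2x * (x^2 + x + 1) = -2x^3 - 2x^2 - 2x; subtract.
Step 3: 5 * (x^2 + x + 1) = 5x^2 + 5x + 5; subtract.
Quotient: 3x^2 - 2x + 5, Remainder: 3x + 1


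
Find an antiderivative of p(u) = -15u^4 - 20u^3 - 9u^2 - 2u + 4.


Reverse power rule on each term:
  ∫ -15u^4 du = -3u^5
  ∫ -20u^3 du = -5u^4
  ∫ -9u^2 du = -3u^3
  ∫ -2u du = -u^2
  ∫ 4 du = 4u
F(u) = -3u^5 - 5u^4 - 3u^3 - u^2 + 4u + C


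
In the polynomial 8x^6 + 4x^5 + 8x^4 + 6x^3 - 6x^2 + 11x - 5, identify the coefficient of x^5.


Read off the coefficient of x^5: 4


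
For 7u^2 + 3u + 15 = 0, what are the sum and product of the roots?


For au^2+bu+c=0: sum = -b/a, product = c/a.
a=7, b=3, c=15
Sum = -(3)/7 = -3/7
Product = (15)/7 = 15/7


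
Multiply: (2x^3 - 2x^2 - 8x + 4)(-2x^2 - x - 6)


Distribute each term of the first polynomial:
  (2x^3)(-2x^2 - x - 6) = -4x^5 - 2x^4 - 12x^3
  (-2x^2)(-2x^2 - x - 6) = 4x^4 + 2x^3 + 12x^2
  (-8x)(-2x^2 - x - 6) = 16x^3 + 8x^2 + 48x
  (4)(-2x^2 - x - 6) = -8x^2 - 4x - 24
Sum: -4x^5 + 2x^4 + 6x^3 + 12x^2 + 44x - 24


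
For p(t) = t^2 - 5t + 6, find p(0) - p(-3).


p(0) = 6
p(-3) = 30
p(0) - p(-3) = 6 - 30 = -24


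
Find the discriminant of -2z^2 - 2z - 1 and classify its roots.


D = b^2 - 4ac = (-2)^2 - 4(-2)(-1) = 4 - 8 = -4
Since D < 0: two complex conjugate roots (no real roots)


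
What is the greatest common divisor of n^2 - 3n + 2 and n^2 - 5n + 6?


Factor each:
  n^2 - 3n + 2 = (n - 2)(n - 1)
  n^2 - 5n + 6 = (n - 2)(n - 3)
Common monic factor: n - 2


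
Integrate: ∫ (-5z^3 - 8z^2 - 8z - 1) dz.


Reverse power rule on each term:
  ∫ -5z^3 dz = -(5/4)z^4
  ∫ -8z^2 dz = -(8/3)z^3
  ∫ -8z dz = -4z^2
  ∫ -1 dz = -z
F(z) = -(5/4)z^4 - (8/3)z^3 - 4z^2 - z + C


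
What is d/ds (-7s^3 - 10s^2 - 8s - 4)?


Apply the power rule term by term:
  d/ds(-7s^3) = -21s^2
  d/ds(-10s^2) = -20s
  d/ds(-8s) = -8
  d/ds(-4) = 0
p'(s) = -21s^2 - 20s - 8


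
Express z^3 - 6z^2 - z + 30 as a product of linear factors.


Try integer roots (divisors of 30). z=5: p(5)=0.
Divide out (z - 5): quotient is z^2 - z - 6.
Factor the quadratic: (z + 2)(z - 3)
Result: (z - 5)(z + 2)(z - 3)


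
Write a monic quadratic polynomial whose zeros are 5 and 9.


p(n) = (n - 5)(n - 9)
Expand: n^2 - 14n + 45


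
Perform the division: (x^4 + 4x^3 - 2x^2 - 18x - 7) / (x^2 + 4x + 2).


(x^4 + 4x^3 - 2x^2 - 18x - 7) / (x^2 + 4x + 2)
Step 1: x^2 * (x^2 + 4x + 2) = x^4 + 4x^3 + 2x^2; subtract.
Step 2: 0 * (x^2 + 4x + 2) = 0; subtract.
Step 3: -4 * (x^2 + 4x + 2) = -4x^2 - 16x - 8; subtract.
Quotient: x^2 - 4, Remainder: -2x + 1


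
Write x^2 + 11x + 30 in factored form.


Roots satisfy r1 + r2 = -b/a = -11 and r1*r2 = c/a = 30.
So r1 = -6, r2 = -5.
x^2 + 11x + 30 = (x - r1)(x - r2) = (x + 6)(x + 5)


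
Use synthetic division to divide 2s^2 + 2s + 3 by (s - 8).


Synthetic division with c = 8. Coefficients: 2, 2, 3
Bring down 2.
  2 * 8 = 16; 16 + 2 = 18
  18 * 8 = 144; 144 + 3 = 147
Quotient: 2s + 18, Remainder: 147


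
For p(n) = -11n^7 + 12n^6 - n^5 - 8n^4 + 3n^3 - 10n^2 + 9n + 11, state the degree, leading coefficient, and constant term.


Highest power of n is 7, with coefficient -11. Constant term is 11.
Degree = 7, leading coefficient = -11, constant term = 11


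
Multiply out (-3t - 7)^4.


Expand (-3t - 7)^4 by repeated multiplication:
  (-3t - 7)^2 = 9t^2 + 42t + 49
  (-3t - 7)^3 = -27t^3 - 189t^2 - 441t - 343
= 81t^4 + 756t^3 + 2646t^2 + 4116t + 2401


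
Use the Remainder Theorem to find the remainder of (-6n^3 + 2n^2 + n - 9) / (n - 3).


By the Remainder Theorem, the remainder equals p(3):
  -6*(3)^3 = -162
  2*(3)^2 = 18
  1*(3)^1 = 3
  constant: -9
Sum: -162 + 18 + 3 - 9 = -150


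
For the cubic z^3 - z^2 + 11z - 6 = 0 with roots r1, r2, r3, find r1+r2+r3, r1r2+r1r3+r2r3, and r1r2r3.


Monic cubic z^3+bz^2+cz+d=0: sum=-b, pairwise sum=c, product=-d.
b=-1, c=11, d=-6
r1+r2+r3 = 1
r1r2+r1r3+r2r3 = 11
r1r2r3 = 6


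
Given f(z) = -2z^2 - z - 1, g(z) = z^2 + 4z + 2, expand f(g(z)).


Substitute g(z) into f:
f(g(z)) = -2*(z^2 + 4z + 2)^2 + (-1)*(z^2 + 4z + 2) + (-1)
(z^2 + 4z + 2)^2 = z^4 + 8z^3 + 20z^2 + 16z + 4
Expand and combine: -2z^4 - 16z^3 - 41z^2 - 36z - 11


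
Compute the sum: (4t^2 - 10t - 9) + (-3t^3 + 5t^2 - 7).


Align terms by degree and add:
  4t^2 - 10t - 9
  -3t^3 + 5t^2 - 7
= -3t^3 + 9t^2 - 10t - 16


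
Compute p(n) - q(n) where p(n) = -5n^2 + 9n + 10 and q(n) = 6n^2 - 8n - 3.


Distribute the minus sign:
  (-5n^2 + 9n + 10)
- (6n^2 - 8n - 3)
Negate second polynomial: -6n^2 + 8n + 3
Add: -11n^2 + 17n + 13


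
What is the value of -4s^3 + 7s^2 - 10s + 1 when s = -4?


Using direct substitution:
  -4 * (-4)^3 = 256
  7 * (-4)^2 = 112
  -10 * (-4)^1 = 40
  constant: 1
Sum = 256 + 112 + 40 + 1 = 409


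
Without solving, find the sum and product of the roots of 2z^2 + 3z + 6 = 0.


For az^2+bz+c=0: sum = -b/a, product = c/a.
a=2, b=3, c=6
Sum = -(3)/2 = -3/2
Product = (6)/2 = 3


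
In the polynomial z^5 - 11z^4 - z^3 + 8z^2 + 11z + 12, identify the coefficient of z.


Read off the coefficient of z: 11


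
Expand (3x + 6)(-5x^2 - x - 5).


Distribute each term of the first polynomial:
  (3x)(-5x^2 - x - 5) = -15x^3 - 3x^2 - 15x
  (6)(-5x^2 - x - 5) = -30x^2 - 6x - 30
Sum: -15x^3 - 33x^2 - 21x - 30


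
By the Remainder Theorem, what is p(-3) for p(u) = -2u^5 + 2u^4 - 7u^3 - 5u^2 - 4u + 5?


By the Remainder Theorem, the remainder equals p(-3):
  -2*(-3)^5 = 486
  2*(-3)^4 = 162
  -7*(-3)^3 = 189
  -5*(-3)^2 = -45
  -4*(-3)^1 = 12
  constant: 5
Sum: 486 + 162 + 189 - 45 + 12 + 5 = 809


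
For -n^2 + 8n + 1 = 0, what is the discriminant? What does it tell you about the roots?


D = b^2 - 4ac = (8)^2 - 4(-1)(1) = 64 + 4 = 68
Since D > 0: two distinct irrational roots


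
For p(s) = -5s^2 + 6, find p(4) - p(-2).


p(4) = -74
p(-2) = -14
p(4) - p(-2) = -74 + 14 = -60


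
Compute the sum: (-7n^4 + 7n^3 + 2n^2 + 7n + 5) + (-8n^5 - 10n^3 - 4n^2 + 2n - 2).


Align terms by degree and add:
  -7n^4 + 7n^3 + 2n^2 + 7n + 5
  -8n^5 - 10n^3 - 4n^2 + 2n - 2
= -8n^5 - 7n^4 - 3n^3 - 2n^2 + 9n + 3


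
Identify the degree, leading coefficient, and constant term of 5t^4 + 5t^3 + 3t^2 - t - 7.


Highest power of t is 4, with coefficient 5. Constant term is -7.
Degree = 4, leading coefficient = 5, constant term = -7


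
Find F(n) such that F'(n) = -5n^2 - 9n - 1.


Reverse power rule on each term:
  ∫ -5n^2 dn = -(5/3)n^3
  ∫ -9n dn = -(9/2)n^2
  ∫ -1 dn = -n
F(n) = -(5/3)n^3 - (9/2)n^2 - n + C


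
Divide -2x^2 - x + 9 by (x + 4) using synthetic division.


Synthetic division with c = -4. Coefficients: -2, -1, 9
Bring down -2.
  -2 * -4 = 8; 8 - 1 = 7
  7 * -4 = -28; -28 + 9 = -19
Quotient: -2x + 7, Remainder: -19


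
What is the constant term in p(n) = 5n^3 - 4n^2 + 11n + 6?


Read off the constant term: 6


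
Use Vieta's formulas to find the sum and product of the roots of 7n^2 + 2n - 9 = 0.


For an^2+bn+c=0: sum = -b/a, product = c/a.
a=7, b=2, c=-9
Sum = -(2)/7 = -2/7
Product = (-9)/7 = -9/7


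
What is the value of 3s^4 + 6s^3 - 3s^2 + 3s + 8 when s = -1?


Using direct substitution:
  3 * (-1)^4 = 3
  6 * (-1)^3 = -6
  -3 * (-1)^2 = -3
  3 * (-1)^1 = -3
  constant: 8
Sum = 3 - 6 - 3 - 3 + 8 = -1


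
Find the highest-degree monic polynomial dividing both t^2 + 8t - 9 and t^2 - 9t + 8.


Factor each:
  t^2 + 8t - 9 = (t - 1)(t + 9)
  t^2 - 9t + 8 = (t - 1)(t - 8)
Common monic factor: t - 1


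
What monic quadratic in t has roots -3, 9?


p(t) = (t + 3)(t - 9)
Expand: t^2 - 6t - 27


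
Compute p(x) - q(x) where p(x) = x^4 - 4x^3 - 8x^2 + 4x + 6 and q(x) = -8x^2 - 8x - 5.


Distribute the minus sign:
  (x^4 - 4x^3 - 8x^2 + 4x + 6)
- (-8x^2 - 8x - 5)
Negate second polynomial: 8x^2 + 8x + 5
Add: x^4 - 4x^3 + 12x + 11


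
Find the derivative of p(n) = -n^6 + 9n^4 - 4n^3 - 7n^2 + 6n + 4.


Apply the power rule term by term:
  d/dn(-n^6) = -6n^5
  d/dn(9n^4) = 36n^3
  d/dn(-4n^3) = -12n^2
  d/dn(-7n^2) = -14n
  d/dn(6n) = 6
  d/dn(4) = 0
p'(n) = -6n^5 + 36n^3 - 12n^2 - 14n + 6


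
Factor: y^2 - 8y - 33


Roots satisfy r1 + r2 = -b/a = 8 and r1*r2 = c/a = -33.
So r1 = 11, r2 = -3.
y^2 - 8y - 33 = (y - r1)(y - r2) = (y - 11)(y + 3)


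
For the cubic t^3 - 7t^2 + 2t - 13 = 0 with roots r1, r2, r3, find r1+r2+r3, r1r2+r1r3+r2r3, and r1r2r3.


Monic cubic t^3+bt^2+ct+d=0: sum=-b, pairwise sum=c, product=-d.
b=-7, c=2, d=-13
r1+r2+r3 = 7
r1r2+r1r3+r2r3 = 2
r1r2r3 = 13


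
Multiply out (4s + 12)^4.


Expand (4s + 12)^4 by repeated multiplication:
  (4s + 12)^2 = 16s^2 + 96s + 144
  (4s + 12)^3 = 64s^3 + 576s^2 + 1728s + 1728
= 256s^4 + 3072s^3 + 13824s^2 + 27648s + 20736


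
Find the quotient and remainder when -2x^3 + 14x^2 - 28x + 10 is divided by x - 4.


(-2x^3 + 14x^2 - 28x + 10) / (x - 4)
Step 1: -2x^2 * (x - 4) = -2x^3 + 8x^2; subtract.
Step 2: 6x * (x - 4) = 6x^2 - 24x; subtract.
Step 3: -4 * (x - 4) = -4x + 16; subtract.
Quotient: -2x^2 + 6x - 4, Remainder: -6


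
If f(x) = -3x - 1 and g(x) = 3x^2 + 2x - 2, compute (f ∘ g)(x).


Substitute g(x) into f:
f(g(x)) = -3*(3x^2 + 2x - 2) + (-1)
Expand and combine: -9x^2 - 6x + 5


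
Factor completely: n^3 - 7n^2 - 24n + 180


Try integer roots (divisors of 180). n=-5: p(-5)=0.
Divide out (n + 5): quotient is n^2 - 12n + 36.
Factor the quadratic: (n - 6)(n - 6)
Result: (n + 5)(n - 6)(n - 6)


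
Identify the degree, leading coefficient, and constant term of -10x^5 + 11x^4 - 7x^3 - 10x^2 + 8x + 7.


Highest power of x is 5, with coefficient -10. Constant term is 7.
Degree = 5, leading coefficient = -10, constant term = 7


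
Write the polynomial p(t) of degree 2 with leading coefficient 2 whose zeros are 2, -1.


p(t) = 2(t - 2)(t + 1)
Expand: 2t^2 - 2t - 4


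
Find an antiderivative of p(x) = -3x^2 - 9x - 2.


Reverse power rule on each term:
  ∫ -3x^2 dx = -x^3
  ∫ -9x dx = -(9/2)x^2
  ∫ -2 dx = -2x
F(x) = -x^3 - (9/2)x^2 - 2x + C


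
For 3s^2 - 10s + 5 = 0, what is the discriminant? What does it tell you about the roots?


D = b^2 - 4ac = (-10)^2 - 4(3)(5) = 100 - 60 = 40
Since D > 0: two distinct irrational roots


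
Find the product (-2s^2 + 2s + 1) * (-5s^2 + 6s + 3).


Distribute each term of the first polynomial:
  (-2s^2)(-5s^2 + 6s + 3) = 10s^4 - 12s^3 - 6s^2
  (2s)(-5s^2 + 6s + 3) = -10s^3 + 12s^2 + 6s
  (1)(-5s^2 + 6s + 3) = -5s^2 + 6s + 3
Sum: 10s^4 - 22s^3 + s^2 + 12s + 3


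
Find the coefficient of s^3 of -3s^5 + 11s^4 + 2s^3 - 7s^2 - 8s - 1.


Read off the coefficient of s^3: 2


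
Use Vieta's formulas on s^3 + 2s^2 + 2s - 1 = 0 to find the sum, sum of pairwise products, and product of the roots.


Monic cubic s^3+bs^2+cs+d=0: sum=-b, pairwise sum=c, product=-d.
b=2, c=2, d=-1
r1+r2+r3 = -2
r1r2+r1r3+r2r3 = 2
r1r2r3 = 1


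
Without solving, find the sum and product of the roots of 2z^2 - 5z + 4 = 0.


For az^2+bz+c=0: sum = -b/a, product = c/a.
a=2, b=-5, c=4
Sum = -(-5)/2 = 5/2
Product = (4)/2 = 2


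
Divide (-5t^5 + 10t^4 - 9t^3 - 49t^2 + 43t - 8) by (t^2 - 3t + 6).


(-5t^5 + 10t^4 - 9t^3 - 49t^2 + 43t - 8) / (t^2 - 3t + 6)
Step 1: -5t^3 * (t^2 - 3t + 6) = -5t^5 + 15t^4 - 30t^3; subtract.
Step 2: -5t^2 * (t^2 - 3t + 6) = -5t^4 + 15t^3 - 30t^2; subtract.
Step 3: 6t * (t^2 - 3t + 6) = 6t^3 - 18t^2 + 36t; subtract.
Step 4: -1 * (t^2 - 3t + 6) = -t^2 + 3t - 6; subtract.
Quotient: -5t^3 - 5t^2 + 6t - 1, Remainder: 4t - 2


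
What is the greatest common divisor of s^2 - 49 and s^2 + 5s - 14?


Factor each:
  s^2 - 49 = (s + 7)(s - 7)
  s^2 + 5s - 14 = (s + 7)(s - 2)
Common monic factor: s + 7


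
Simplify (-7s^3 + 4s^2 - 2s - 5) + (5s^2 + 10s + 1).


Align terms by degree and add:
  -7s^3 + 4s^2 - 2s - 5
+ 5s^2 + 10s + 1
= -7s^3 + 9s^2 + 8s - 4


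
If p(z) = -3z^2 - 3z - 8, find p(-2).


Using direct substitution:
  -3 * (-2)^2 = -12
  -3 * (-2)^1 = 6
  constant: -8
Sum = -12 + 6 - 8 = -14


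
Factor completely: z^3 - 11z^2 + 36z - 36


Try integer roots (divisors of -36). z=3: p(3)=0.
Divide out (z - 3): quotient is z^2 - 8z + 12.
Factor the quadratic: (z - 6)(z - 2)
Result: (z - 3)(z - 6)(z - 2)


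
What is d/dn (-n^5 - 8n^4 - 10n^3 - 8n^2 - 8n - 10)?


Apply the power rule term by term:
  d/dn(-n^5) = -5n^4
  d/dn(-8n^4) = -32n^3
  d/dn(-10n^3) = -30n^2
  d/dn(-8n^2) = -16n
  d/dn(-8n) = -8
  d/dn(-10) = 0
p'(n) = -5n^4 - 32n^3 - 30n^2 - 16n - 8


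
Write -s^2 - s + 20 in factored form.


Roots satisfy r1 + r2 = -b/a = -1 and r1*r2 = c/a = -20.
So r1 = 4, r2 = -5.
-s^2 - s + 20 = -(s - r1)(s - r2) = -(s - 4)(s + 5)


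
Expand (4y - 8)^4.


Expand (4y - 8)^4 by repeated multiplication:
  (4y - 8)^2 = 16y^2 - 64y + 64
  (4y - 8)^3 = 64y^3 - 384y^2 + 768y - 512
= 256y^4 - 2048y^3 + 6144y^2 - 8192y + 4096


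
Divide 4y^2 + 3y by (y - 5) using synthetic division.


Synthetic division with c = 5. Coefficients: 4, 3, 0
Bring down 4.
  4 * 5 = 20; 20 + 3 = 23
  23 * 5 = 115; 115 + 0 = 115
Quotient: 4y + 23, Remainder: 115


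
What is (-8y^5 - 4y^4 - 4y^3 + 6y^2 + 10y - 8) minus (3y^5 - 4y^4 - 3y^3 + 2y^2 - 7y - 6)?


Distribute the minus sign:
  (-8y^5 - 4y^4 - 4y^3 + 6y^2 + 10y - 8)
- (3y^5 - 4y^4 - 3y^3 + 2y^2 - 7y - 6)
Negate second polynomial: -3y^5 + 4y^4 + 3y^3 - 2y^2 + 7y + 6
Add: -11y^5 - y^3 + 4y^2 + 17y - 2


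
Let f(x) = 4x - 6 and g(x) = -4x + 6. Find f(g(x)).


Substitute g(x) into f:
f(g(x)) = 4*(-4x + 6) + (-6)
Expand and combine: -16x + 18


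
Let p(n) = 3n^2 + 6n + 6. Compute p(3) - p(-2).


p(3) = 51
p(-2) = 6
p(3) - p(-2) = 51 - 6 = 45


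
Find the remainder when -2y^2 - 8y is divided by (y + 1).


By the Remainder Theorem, the remainder equals p(-1):
  -2*(-1)^2 = -2
  -8*(-1)^1 = 8
  constant: 0
Sum: -2 + 8 + 0 = 6


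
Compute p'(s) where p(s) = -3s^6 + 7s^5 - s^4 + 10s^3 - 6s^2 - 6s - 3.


Apply the power rule term by term:
  d/ds(-3s^6) = -18s^5
  d/ds(7s^5) = 35s^4
  d/ds(-s^4) = -4s^3
  d/ds(10s^3) = 30s^2
  d/ds(-6s^2) = -12s
  d/ds(-6s) = -6
  d/ds(-3) = 0
p'(s) = -18s^5 + 35s^4 - 4s^3 + 30s^2 - 12s - 6


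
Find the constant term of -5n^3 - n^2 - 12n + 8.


Read off the constant term: 8


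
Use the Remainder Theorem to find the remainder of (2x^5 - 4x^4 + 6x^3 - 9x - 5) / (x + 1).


By the Remainder Theorem, the remainder equals p(-1):
  2*(-1)^5 = -2
  -4*(-1)^4 = -4
  6*(-1)^3 = -6
  0*(-1)^2 = 0
  -9*(-1)^1 = 9
  constant: -5
Sum: -2 - 4 - 6 + 0 + 9 - 5 = -8


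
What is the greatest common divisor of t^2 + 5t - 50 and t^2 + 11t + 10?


Factor each:
  t^2 + 5t - 50 = (t + 10)(t - 5)
  t^2 + 11t + 10 = (t + 10)(t + 1)
Common monic factor: t + 10


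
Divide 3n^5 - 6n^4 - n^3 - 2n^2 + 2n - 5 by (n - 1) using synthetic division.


Synthetic division with c = 1. Coefficients: 3, -6, -1, -2, 2, -5
Bring down 3.
  3 * 1 = 3; 3 - 6 = -3
  -3 * 1 = -3; -3 - 1 = -4
  -4 * 1 = -4; -4 - 2 = -6
  -6 * 1 = -6; -6 + 2 = -4
  -4 * 1 = -4; -4 - 5 = -9
Quotient: 3n^4 - 3n^3 - 4n^2 - 6n - 4, Remainder: -9


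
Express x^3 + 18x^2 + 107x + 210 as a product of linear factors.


Try integer roots (divisors of 210). x=-7: p(-7)=0.
Divide out (x + 7): quotient is x^2 + 11x + 30.
Factor the quadratic: (x + 5)(x + 6)
Result: (x + 7)(x + 5)(x + 6)


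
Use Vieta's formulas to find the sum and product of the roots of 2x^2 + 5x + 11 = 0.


For ax^2+bx+c=0: sum = -b/a, product = c/a.
a=2, b=5, c=11
Sum = -(5)/2 = -5/2
Product = (11)/2 = 11/2


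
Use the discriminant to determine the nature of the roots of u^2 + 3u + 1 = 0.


D = b^2 - 4ac = (3)^2 - 4(1)(1) = 9 - 4 = 5
Since D > 0: two distinct irrational roots


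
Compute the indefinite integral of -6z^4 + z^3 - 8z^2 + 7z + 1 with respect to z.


Reverse power rule on each term:
  ∫ -6z^4 dz = -(6/5)z^5
  ∫ z^3 dz = (1/4)z^4
  ∫ -8z^2 dz = -(8/3)z^3
  ∫ 7z dz = (7/2)z^2
  ∫ 1 dz = z
F(z) = -(6/5)z^5 + (1/4)z^4 - (8/3)z^3 + (7/2)z^2 + z + C


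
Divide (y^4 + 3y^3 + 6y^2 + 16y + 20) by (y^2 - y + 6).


(y^4 + 3y^3 + 6y^2 + 16y + 20) / (y^2 - y + 6)
Step 1: y^2 * (y^2 - y + 6) = y^4 - y^3 + 6y^2; subtract.
Step 2: 4y * (y^2 - y + 6) = 4y^3 - 4y^2 + 24y; subtract.
Step 3: 4 * (y^2 - y + 6) = 4y^2 - 4y + 24; subtract.
Quotient: y^2 + 4y + 4, Remainder: -4y - 4


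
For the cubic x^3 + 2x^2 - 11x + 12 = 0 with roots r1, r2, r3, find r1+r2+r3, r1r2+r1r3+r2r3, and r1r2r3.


Monic cubic x^3+bx^2+cx+d=0: sum=-b, pairwise sum=c, product=-d.
b=2, c=-11, d=12
r1+r2+r3 = -2
r1r2+r1r3+r2r3 = -11
r1r2r3 = -12


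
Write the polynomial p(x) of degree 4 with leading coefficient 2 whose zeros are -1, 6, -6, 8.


p(x) = 2(x + 1)(x - 6)(x + 6)(x - 8)
Expand: 2x^4 - 14x^3 - 88x^2 + 504x + 576


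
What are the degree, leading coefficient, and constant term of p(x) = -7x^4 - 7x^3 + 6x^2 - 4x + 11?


Highest power of x is 4, with coefficient -7. Constant term is 11.
Degree = 4, leading coefficient = -7, constant term = 11


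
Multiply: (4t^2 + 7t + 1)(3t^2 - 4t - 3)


Distribute each term of the first polynomial:
  (4t^2)(3t^2 - 4t - 3) = 12t^4 - 16t^3 - 12t^2
  (7t)(3t^2 - 4t - 3) = 21t^3 - 28t^2 - 21t
  (1)(3t^2 - 4t - 3) = 3t^2 - 4t - 3
Sum: 12t^4 + 5t^3 - 37t^2 - 25t - 3


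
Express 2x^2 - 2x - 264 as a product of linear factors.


Roots satisfy r1 + r2 = -b/a = 1 and r1*r2 = c/a = -132.
So r1 = 12, r2 = -11.
2x^2 - 2x - 264 = 2(x - r1)(x - r2) = 2(x - 12)(x + 11)


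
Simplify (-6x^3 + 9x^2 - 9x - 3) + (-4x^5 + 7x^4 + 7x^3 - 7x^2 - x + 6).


Align terms by degree and add:
  -6x^3 + 9x^2 - 9x - 3
  -4x^5 + 7x^4 + 7x^3 - 7x^2 - x + 6
= -4x^5 + 7x^4 + x^3 + 2x^2 - 10x + 3


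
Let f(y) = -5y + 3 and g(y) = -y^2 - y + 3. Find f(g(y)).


Substitute g(y) into f:
f(g(y)) = -5*(-y^2 - y + 3) + 3
Expand and combine: 5y^2 + 5y - 12


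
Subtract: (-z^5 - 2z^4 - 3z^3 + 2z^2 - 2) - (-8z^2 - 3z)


Distribute the minus sign:
  (-z^5 - 2z^4 - 3z^3 + 2z^2 - 2)
- (-8z^2 - 3z)
Negate second polynomial: 8z^2 + 3z
Add: -z^5 - 2z^4 - 3z^3 + 10z^2 + 3z - 2


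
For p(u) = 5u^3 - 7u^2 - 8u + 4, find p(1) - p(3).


p(1) = -6
p(3) = 52
p(1) - p(3) = -6 - 52 = -58


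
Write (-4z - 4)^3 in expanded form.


Expand (-4z - 4)^3 by repeated multiplication:
  (-4z - 4)^2 = 16z^2 + 32z + 16
= -64z^3 - 192z^2 - 192z - 64


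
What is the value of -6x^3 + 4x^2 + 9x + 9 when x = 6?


Using direct substitution:
  -6 * (6)^3 = -1296
  4 * (6)^2 = 144
  9 * (6)^1 = 54
  constant: 9
Sum = -1296 + 144 + 54 + 9 = -1089


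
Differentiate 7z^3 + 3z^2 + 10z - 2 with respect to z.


Apply the power rule term by term:
  d/dz(7z^3) = 21z^2
  d/dz(3z^2) = 6z
  d/dz(10z) = 10
  d/dz(-2) = 0
p'(z) = 21z^2 + 6z + 10


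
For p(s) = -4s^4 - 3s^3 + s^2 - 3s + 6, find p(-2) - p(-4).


p(-2) = -24
p(-4) = -798
p(-2) - p(-4) = -24 + 798 = 774


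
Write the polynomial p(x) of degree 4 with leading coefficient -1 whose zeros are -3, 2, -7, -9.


p(x) = -(x + 3)(x - 2)(x + 7)(x + 9)
Expand: -x^4 - 17x^3 - 73x^2 + 33x + 378


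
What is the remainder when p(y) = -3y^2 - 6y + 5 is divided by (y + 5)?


By the Remainder Theorem, the remainder equals p(-5):
  -3*(-5)^2 = -75
  -6*(-5)^1 = 30
  constant: 5
Sum: -75 + 30 + 5 = -40


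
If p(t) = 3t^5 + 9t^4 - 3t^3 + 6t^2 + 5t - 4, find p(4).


Using direct substitution:
  3 * (4)^5 = 3072
  9 * (4)^4 = 2304
  -3 * (4)^3 = -192
  6 * (4)^2 = 96
  5 * (4)^1 = 20
  constant: -4
Sum = 3072 + 2304 - 192 + 96 + 20 - 4 = 5296


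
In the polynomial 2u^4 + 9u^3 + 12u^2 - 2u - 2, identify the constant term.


Read off the constant term: -2


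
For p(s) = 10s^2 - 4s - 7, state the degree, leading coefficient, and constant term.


Highest power of s is 2, with coefficient 10. Constant term is -7.
Degree = 2, leading coefficient = 10, constant term = -7


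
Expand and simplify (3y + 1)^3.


Expand (3y + 1)^3 by repeated multiplication:
  (3y + 1)^2 = 9y^2 + 6y + 1
= 27y^3 + 27y^2 + 9y + 1


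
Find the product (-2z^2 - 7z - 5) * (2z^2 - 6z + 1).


Distribute each term of the first polynomial:
  (-2z^2)(2z^2 - 6z + 1) = -4z^4 + 12z^3 - 2z^2
  (-7z)(2z^2 - 6z + 1) = -14z^3 + 42z^2 - 7z
  (-5)(2z^2 - 6z + 1) = -10z^2 + 30z - 5
Sum: -4z^4 - 2z^3 + 30z^2 + 23z - 5


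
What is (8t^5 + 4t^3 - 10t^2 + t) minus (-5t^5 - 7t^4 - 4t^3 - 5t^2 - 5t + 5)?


Distribute the minus sign:
  (8t^5 + 4t^3 - 10t^2 + t)
- (-5t^5 - 7t^4 - 4t^3 - 5t^2 - 5t + 5)
Negate second polynomial: 5t^5 + 7t^4 + 4t^3 + 5t^2 + 5t - 5
Add: 13t^5 + 7t^4 + 8t^3 - 5t^2 + 6t - 5


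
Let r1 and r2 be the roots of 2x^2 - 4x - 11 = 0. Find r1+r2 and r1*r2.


For ax^2+bx+c=0: sum = -b/a, product = c/a.
a=2, b=-4, c=-11
Sum = -(-4)/2 = 2
Product = (-11)/2 = -11/2


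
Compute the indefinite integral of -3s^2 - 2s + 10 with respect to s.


Reverse power rule on each term:
  ∫ -3s^2 ds = -s^3
  ∫ -2s ds = -s^2
  ∫ 10 ds = 10s
F(s) = -s^3 - s^2 + 10s + C


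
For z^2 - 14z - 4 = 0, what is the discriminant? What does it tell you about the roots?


D = b^2 - 4ac = (-14)^2 - 4(1)(-4) = 196 + 16 = 212
Since D > 0: two distinct irrational roots


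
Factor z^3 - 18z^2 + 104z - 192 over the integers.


Try integer roots (divisors of -192). z=4: p(4)=0.
Divide out (z - 4): quotient is z^2 - 14z + 48.
Factor the quadratic: (z - 6)(z - 8)
Result: (z - 4)(z - 6)(z - 8)


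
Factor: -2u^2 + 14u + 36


Roots satisfy r1 + r2 = -b/a = 7 and r1*r2 = c/a = -18.
So r1 = 9, r2 = -2.
-2u^2 + 14u + 36 = -2(u - r1)(u - r2) = -2(u - 9)(u + 2)
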